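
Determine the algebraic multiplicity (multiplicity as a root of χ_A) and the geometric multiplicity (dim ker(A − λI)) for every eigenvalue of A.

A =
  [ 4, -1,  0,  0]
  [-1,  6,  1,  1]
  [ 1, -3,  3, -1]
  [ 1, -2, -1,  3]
λ = 4: alg = 4, geom = 2

Step 1 — factor the characteristic polynomial to read off the algebraic multiplicities:
  χ_A(x) = (x - 4)^4

Step 2 — compute geometric multiplicities via the rank-nullity identity g(λ) = n − rank(A − λI):
  rank(A − (4)·I) = 2, so dim ker(A − (4)·I) = n − 2 = 2

Summary:
  λ = 4: algebraic multiplicity = 4, geometric multiplicity = 2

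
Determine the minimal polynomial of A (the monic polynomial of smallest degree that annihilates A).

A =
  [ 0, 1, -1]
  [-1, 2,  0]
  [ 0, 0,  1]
x^3 - 3*x^2 + 3*x - 1

The characteristic polynomial is χ_A(x) = (x - 1)^3, so the eigenvalues are known. The minimal polynomial is
  m_A(x) = Π_λ (x − λ)^{k_λ}
where k_λ is the size of the *largest* Jordan block for λ (equivalently, the smallest k with (A − λI)^k v = 0 for every generalised eigenvector v of λ).

  λ = 1: largest Jordan block has size 3, contributing (x − 1)^3

So m_A(x) = (x - 1)^3 = x^3 - 3*x^2 + 3*x - 1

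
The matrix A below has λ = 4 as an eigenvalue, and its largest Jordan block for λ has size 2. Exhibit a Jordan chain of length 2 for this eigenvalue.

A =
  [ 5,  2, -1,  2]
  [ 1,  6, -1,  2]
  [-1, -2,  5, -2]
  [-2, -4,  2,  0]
A Jordan chain for λ = 4 of length 2:
v_1 = (1, 1, -1, -2)ᵀ
v_2 = (1, 0, 0, 0)ᵀ

Let N = A − (4)·I. We want v_2 with N^2 v_2 = 0 but N^1 v_2 ≠ 0; then v_{j-1} := N · v_j for j = 2, …, 2.

Pick v_2 = (1, 0, 0, 0)ᵀ.
Then v_1 = N · v_2 = (1, 1, -1, -2)ᵀ.

Sanity check: (A − (4)·I) v_1 = (0, 0, 0, 0)ᵀ = 0. ✓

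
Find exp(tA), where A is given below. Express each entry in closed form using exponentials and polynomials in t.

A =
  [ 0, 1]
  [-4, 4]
e^{tA} =
  [-2*t*exp(2*t) + exp(2*t), t*exp(2*t)]
  [-4*t*exp(2*t), 2*t*exp(2*t) + exp(2*t)]

Strategy: write A = P · J · P⁻¹ where J is a Jordan canonical form, so e^{tA} = P · e^{tJ} · P⁻¹, and e^{tJ} can be computed block-by-block.

A has Jordan form
J =
  [2, 1]
  [0, 2]
(up to reordering of blocks).

Per-block formulas:
  For a 2×2 Jordan block J_2(2): exp(t · J_2(2)) = e^(2t)·(I + t·N), where N is the 2×2 nilpotent shift.

After assembling e^{tJ} and conjugating by P, we get:

e^{tA} =
  [-2*t*exp(2*t) + exp(2*t), t*exp(2*t)]
  [-4*t*exp(2*t), 2*t*exp(2*t) + exp(2*t)]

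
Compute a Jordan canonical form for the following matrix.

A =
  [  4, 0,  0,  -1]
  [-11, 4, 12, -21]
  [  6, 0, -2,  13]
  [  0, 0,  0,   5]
J_1(-2) ⊕ J_2(4) ⊕ J_1(5)

The characteristic polynomial is
  det(x·I − A) = x^4 - 11*x^3 + 30*x^2 + 32*x - 160 = (x - 5)*(x - 4)^2*(x + 2)

Eigenvalues and multiplicities (the geometric multiplicity of λ is n − rank(A − λI), which equals the number of Jordan blocks for λ):
  λ = -2: algebraic multiplicity = 1, geometric multiplicity = 1
  λ = 4: algebraic multiplicity = 2, geometric multiplicity = 1
  λ = 5: algebraic multiplicity = 1, geometric multiplicity = 1

Determining the block sizes for each eigenvalue:
  λ = -2: one block (gm = 1), so the single block has size am = 1 → block sizes [1]
  λ = 4: one block (gm = 1), so the single block has size am = 2 → block sizes [2]
  λ = 5: one block (gm = 1), so the single block has size am = 1 → block sizes [1]

Assembling the blocks gives a Jordan form
J =
  [-2, 0, 0, 0]
  [ 0, 4, 1, 0]
  [ 0, 0, 4, 0]
  [ 0, 0, 0, 5]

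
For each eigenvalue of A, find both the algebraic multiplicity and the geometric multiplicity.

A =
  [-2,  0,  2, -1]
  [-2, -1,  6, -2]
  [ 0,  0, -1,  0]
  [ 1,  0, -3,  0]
λ = -1: alg = 4, geom = 2

Step 1 — factor the characteristic polynomial to read off the algebraic multiplicities:
  χ_A(x) = (x + 1)^4

Step 2 — compute geometric multiplicities via the rank-nullity identity g(λ) = n − rank(A − λI):
  rank(A − (-1)·I) = 2, so dim ker(A − (-1)·I) = n − 2 = 2

Summary:
  λ = -1: algebraic multiplicity = 4, geometric multiplicity = 2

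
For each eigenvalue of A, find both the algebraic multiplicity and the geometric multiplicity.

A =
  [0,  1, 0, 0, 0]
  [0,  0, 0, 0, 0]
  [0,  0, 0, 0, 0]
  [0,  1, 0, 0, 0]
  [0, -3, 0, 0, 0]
λ = 0: alg = 5, geom = 4

Step 1 — factor the characteristic polynomial to read off the algebraic multiplicities:
  χ_A(x) = x^5

Step 2 — compute geometric multiplicities via the rank-nullity identity g(λ) = n − rank(A − λI):
  rank(A − (0)·I) = 1, so dim ker(A − (0)·I) = n − 1 = 4

Summary:
  λ = 0: algebraic multiplicity = 5, geometric multiplicity = 4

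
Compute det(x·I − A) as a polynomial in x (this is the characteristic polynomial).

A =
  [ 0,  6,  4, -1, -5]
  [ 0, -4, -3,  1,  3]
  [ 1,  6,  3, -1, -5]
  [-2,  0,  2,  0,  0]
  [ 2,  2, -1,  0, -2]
x^5 + 3*x^4 + 3*x^3 + x^2

Expanding det(x·I − A) (e.g. by cofactor expansion or by noting that A is similar to its Jordan form J, which has the same characteristic polynomial as A) gives
  χ_A(x) = x^5 + 3*x^4 + 3*x^3 + x^2
which factors as x^2*(x + 1)^3. The eigenvalues (with algebraic multiplicities) are λ = -1 with multiplicity 3, λ = 0 with multiplicity 2.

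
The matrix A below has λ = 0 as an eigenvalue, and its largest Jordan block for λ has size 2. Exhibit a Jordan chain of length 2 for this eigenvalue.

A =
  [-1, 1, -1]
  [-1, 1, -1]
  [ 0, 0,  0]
A Jordan chain for λ = 0 of length 2:
v_1 = (-1, -1, 0)ᵀ
v_2 = (1, 0, 0)ᵀ

Let N = A − (0)·I. We want v_2 with N^2 v_2 = 0 but N^1 v_2 ≠ 0; then v_{j-1} := N · v_j for j = 2, …, 2.

Pick v_2 = (1, 0, 0)ᵀ.
Then v_1 = N · v_2 = (-1, -1, 0)ᵀ.

Sanity check: (A − (0)·I) v_1 = (0, 0, 0)ᵀ = 0. ✓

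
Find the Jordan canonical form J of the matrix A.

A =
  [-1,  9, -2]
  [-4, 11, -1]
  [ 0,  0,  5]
J_3(5)

The characteristic polynomial is
  det(x·I − A) = x^3 - 15*x^2 + 75*x - 125 = (x - 5)^3

Eigenvalues and multiplicities (the geometric multiplicity of λ is n − rank(A − λI), which equals the number of Jordan blocks for λ):
  λ = 5: algebraic multiplicity = 3, geometric multiplicity = 1

Determining the block sizes for each eigenvalue:
  λ = 5: one block (gm = 1), so the single block has size am = 3 → block sizes [3]

Assembling the blocks gives a Jordan form
J =
  [5, 1, 0]
  [0, 5, 1]
  [0, 0, 5]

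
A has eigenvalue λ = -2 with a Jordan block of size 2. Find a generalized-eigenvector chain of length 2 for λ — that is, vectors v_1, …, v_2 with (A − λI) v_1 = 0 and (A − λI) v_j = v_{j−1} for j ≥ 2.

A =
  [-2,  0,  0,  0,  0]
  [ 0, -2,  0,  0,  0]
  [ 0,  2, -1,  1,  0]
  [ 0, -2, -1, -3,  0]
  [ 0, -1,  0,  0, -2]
A Jordan chain for λ = -2 of length 2:
v_1 = (0, 0, 2, -2, -1)ᵀ
v_2 = (0, 1, 0, 0, 0)ᵀ

Let N = A − (-2)·I. We want v_2 with N^2 v_2 = 0 but N^1 v_2 ≠ 0; then v_{j-1} := N · v_j for j = 2, …, 2.

Pick v_2 = (0, 1, 0, 0, 0)ᵀ.
Then v_1 = N · v_2 = (0, 0, 2, -2, -1)ᵀ.

Sanity check: (A − (-2)·I) v_1 = (0, 0, 0, 0, 0)ᵀ = 0. ✓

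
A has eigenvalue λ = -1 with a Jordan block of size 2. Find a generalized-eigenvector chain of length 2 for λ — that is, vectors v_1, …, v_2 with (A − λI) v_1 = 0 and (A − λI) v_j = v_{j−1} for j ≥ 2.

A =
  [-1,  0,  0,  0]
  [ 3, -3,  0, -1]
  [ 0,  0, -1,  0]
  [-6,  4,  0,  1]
A Jordan chain for λ = -1 of length 2:
v_1 = (0, 3, 0, -6)ᵀ
v_2 = (1, 0, 0, 0)ᵀ

Let N = A − (-1)·I. We want v_2 with N^2 v_2 = 0 but N^1 v_2 ≠ 0; then v_{j-1} := N · v_j for j = 2, …, 2.

Pick v_2 = (1, 0, 0, 0)ᵀ.
Then v_1 = N · v_2 = (0, 3, 0, -6)ᵀ.

Sanity check: (A − (-1)·I) v_1 = (0, 0, 0, 0)ᵀ = 0. ✓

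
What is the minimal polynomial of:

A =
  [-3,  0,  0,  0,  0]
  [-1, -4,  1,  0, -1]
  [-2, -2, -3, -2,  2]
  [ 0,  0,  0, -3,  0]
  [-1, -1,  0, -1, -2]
x^3 + 9*x^2 + 27*x + 27

The characteristic polynomial is χ_A(x) = (x + 3)^5, so the eigenvalues are known. The minimal polynomial is
  m_A(x) = Π_λ (x − λ)^{k_λ}
where k_λ is the size of the *largest* Jordan block for λ (equivalently, the smallest k with (A − λI)^k v = 0 for every generalised eigenvector v of λ).

  λ = -3: largest Jordan block has size 3, contributing (x + 3)^3

So m_A(x) = (x + 3)^3 = x^3 + 9*x^2 + 27*x + 27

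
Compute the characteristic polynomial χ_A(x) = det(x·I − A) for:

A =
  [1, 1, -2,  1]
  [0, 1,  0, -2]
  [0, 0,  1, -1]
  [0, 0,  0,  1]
x^4 - 4*x^3 + 6*x^2 - 4*x + 1

Expanding det(x·I − A) (e.g. by cofactor expansion or by noting that A is similar to its Jordan form J, which has the same characteristic polynomial as A) gives
  χ_A(x) = x^4 - 4*x^3 + 6*x^2 - 4*x + 1
which factors as (x - 1)^4. The eigenvalues (with algebraic multiplicities) are λ = 1 with multiplicity 4.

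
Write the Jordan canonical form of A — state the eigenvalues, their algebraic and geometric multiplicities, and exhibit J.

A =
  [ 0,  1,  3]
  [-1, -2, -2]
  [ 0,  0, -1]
J_3(-1)

The characteristic polynomial is
  det(x·I − A) = x^3 + 3*x^2 + 3*x + 1 = (x + 1)^3

Eigenvalues and multiplicities (the geometric multiplicity of λ is n − rank(A − λI), which equals the number of Jordan blocks for λ):
  λ = -1: algebraic multiplicity = 3, geometric multiplicity = 1

Determining the block sizes for each eigenvalue:
  λ = -1: one block (gm = 1), so the single block has size am = 3 → block sizes [3]

Assembling the blocks gives a Jordan form
J =
  [-1,  1,  0]
  [ 0, -1,  1]
  [ 0,  0, -1]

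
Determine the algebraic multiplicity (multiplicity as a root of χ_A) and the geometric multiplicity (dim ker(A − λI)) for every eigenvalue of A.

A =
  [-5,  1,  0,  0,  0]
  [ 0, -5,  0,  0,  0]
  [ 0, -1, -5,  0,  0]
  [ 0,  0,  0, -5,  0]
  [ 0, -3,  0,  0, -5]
λ = -5: alg = 5, geom = 4

Step 1 — factor the characteristic polynomial to read off the algebraic multiplicities:
  χ_A(x) = (x + 5)^5

Step 2 — compute geometric multiplicities via the rank-nullity identity g(λ) = n − rank(A − λI):
  rank(A − (-5)·I) = 1, so dim ker(A − (-5)·I) = n − 1 = 4

Summary:
  λ = -5: algebraic multiplicity = 5, geometric multiplicity = 4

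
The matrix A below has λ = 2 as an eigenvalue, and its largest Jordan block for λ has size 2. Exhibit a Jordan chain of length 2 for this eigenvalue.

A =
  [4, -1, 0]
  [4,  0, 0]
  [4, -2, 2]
A Jordan chain for λ = 2 of length 2:
v_1 = (2, 4, 4)ᵀ
v_2 = (1, 0, 0)ᵀ

Let N = A − (2)·I. We want v_2 with N^2 v_2 = 0 but N^1 v_2 ≠ 0; then v_{j-1} := N · v_j for j = 2, …, 2.

Pick v_2 = (1, 0, 0)ᵀ.
Then v_1 = N · v_2 = (2, 4, 4)ᵀ.

Sanity check: (A − (2)·I) v_1 = (0, 0, 0)ᵀ = 0. ✓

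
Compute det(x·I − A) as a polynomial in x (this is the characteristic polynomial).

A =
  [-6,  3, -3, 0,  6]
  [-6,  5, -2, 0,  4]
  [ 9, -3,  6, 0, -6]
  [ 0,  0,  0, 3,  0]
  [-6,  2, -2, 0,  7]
x^5 - 15*x^4 + 90*x^3 - 270*x^2 + 405*x - 243

Expanding det(x·I − A) (e.g. by cofactor expansion or by noting that A is similar to its Jordan form J, which has the same characteristic polynomial as A) gives
  χ_A(x) = x^5 - 15*x^4 + 90*x^3 - 270*x^2 + 405*x - 243
which factors as (x - 3)^5. The eigenvalues (with algebraic multiplicities) are λ = 3 with multiplicity 5.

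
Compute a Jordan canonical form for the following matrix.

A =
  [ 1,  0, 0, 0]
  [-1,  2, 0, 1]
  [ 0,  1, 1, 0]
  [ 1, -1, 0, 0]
J_3(1) ⊕ J_1(1)

The characteristic polynomial is
  det(x·I − A) = x^4 - 4*x^3 + 6*x^2 - 4*x + 1 = (x - 1)^4

Eigenvalues and multiplicities (the geometric multiplicity of λ is n − rank(A − λI), which equals the number of Jordan blocks for λ):
  λ = 1: algebraic multiplicity = 4, geometric multiplicity = 2

Determining the block sizes for each eigenvalue:
  λ = 1: with am = 4 and gm = 2, the partition is not yet determined (e.g. several partitions of 4 into 2 parts exist). Let N = A − (1)·I. Computing rank(N^1) = 2, rank(N^2) = 1, rank(N^3) = 0; the number of blocks of size ≥ j is rank(N^{j−1}) − rank(N^j), giving [2, 1, 1]. So we have 1 block(s) of size 3, 1 block(s) of size 1 → block sizes [3, 1]

Assembling the blocks gives a Jordan form
J =
  [1, 1, 0, 0]
  [0, 1, 1, 0]
  [0, 0, 1, 0]
  [0, 0, 0, 1]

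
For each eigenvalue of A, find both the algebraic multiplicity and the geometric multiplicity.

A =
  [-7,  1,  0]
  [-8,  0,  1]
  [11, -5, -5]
λ = -4: alg = 3, geom = 1

Step 1 — factor the characteristic polynomial to read off the algebraic multiplicities:
  χ_A(x) = (x + 4)^3

Step 2 — compute geometric multiplicities via the rank-nullity identity g(λ) = n − rank(A − λI):
  rank(A − (-4)·I) = 2, so dim ker(A − (-4)·I) = n − 2 = 1

Summary:
  λ = -4: algebraic multiplicity = 3, geometric multiplicity = 1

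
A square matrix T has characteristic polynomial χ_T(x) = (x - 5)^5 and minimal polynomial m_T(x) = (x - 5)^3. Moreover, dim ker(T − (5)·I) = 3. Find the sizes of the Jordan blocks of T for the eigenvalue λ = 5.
Block sizes for λ = 5: [3, 1, 1]

Step 1 — from the characteristic polynomial, algebraic multiplicity of λ = 5 is 5. From dim ker(T − (5)·I) = 3, there are exactly 3 Jordan blocks for λ = 5.
Step 2 — from the minimal polynomial, the factor (x − 5)^3 tells us the largest block for λ = 5 has size 3.
Step 3 — with total size 5, 3 blocks, and largest block 3, the block sizes (in nonincreasing order) are [3, 1, 1].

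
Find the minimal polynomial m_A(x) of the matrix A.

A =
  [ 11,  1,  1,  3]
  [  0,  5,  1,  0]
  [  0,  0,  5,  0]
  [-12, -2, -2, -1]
x^3 - 15*x^2 + 75*x - 125

The characteristic polynomial is χ_A(x) = (x - 5)^4, so the eigenvalues are known. The minimal polynomial is
  m_A(x) = Π_λ (x − λ)^{k_λ}
where k_λ is the size of the *largest* Jordan block for λ (equivalently, the smallest k with (A − λI)^k v = 0 for every generalised eigenvector v of λ).

  λ = 5: largest Jordan block has size 3, contributing (x − 5)^3

So m_A(x) = (x - 5)^3 = x^3 - 15*x^2 + 75*x - 125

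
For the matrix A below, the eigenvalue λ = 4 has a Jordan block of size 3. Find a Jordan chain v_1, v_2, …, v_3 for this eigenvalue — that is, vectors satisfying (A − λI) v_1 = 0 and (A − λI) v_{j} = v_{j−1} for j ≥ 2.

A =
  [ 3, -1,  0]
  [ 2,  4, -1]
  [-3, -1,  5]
A Jordan chain for λ = 4 of length 3:
v_1 = (-1, 1, -2)ᵀ
v_2 = (-1, 2, -3)ᵀ
v_3 = (1, 0, 0)ᵀ

Let N = A − (4)·I. We want v_3 with N^3 v_3 = 0 but N^2 v_3 ≠ 0; then v_{j-1} := N · v_j for j = 3, …, 2.

Pick v_3 = (1, 0, 0)ᵀ.
Then v_2 = N · v_3 = (-1, 2, -3)ᵀ.
Then v_1 = N · v_2 = (-1, 1, -2)ᵀ.

Sanity check: (A − (4)·I) v_1 = (0, 0, 0)ᵀ = 0. ✓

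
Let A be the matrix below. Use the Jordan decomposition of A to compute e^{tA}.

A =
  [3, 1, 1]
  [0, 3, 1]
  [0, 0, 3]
e^{tA} =
  [exp(3*t), t*exp(3*t), t^2*exp(3*t)/2 + t*exp(3*t)]
  [0, exp(3*t), t*exp(3*t)]
  [0, 0, exp(3*t)]

Strategy: write A = P · J · P⁻¹ where J is a Jordan canonical form, so e^{tA} = P · e^{tJ} · P⁻¹, and e^{tJ} can be computed block-by-block.

A has Jordan form
J =
  [3, 1, 0]
  [0, 3, 1]
  [0, 0, 3]
(up to reordering of blocks).

Per-block formulas:
  For a 3×3 Jordan block J_3(3): exp(t · J_3(3)) = e^(3t)·(I + t·N + (t^2/2)·N^2), where N is the 3×3 nilpotent shift.

After assembling e^{tJ} and conjugating by P, we get:

e^{tA} =
  [exp(3*t), t*exp(3*t), t^2*exp(3*t)/2 + t*exp(3*t)]
  [0, exp(3*t), t*exp(3*t)]
  [0, 0, exp(3*t)]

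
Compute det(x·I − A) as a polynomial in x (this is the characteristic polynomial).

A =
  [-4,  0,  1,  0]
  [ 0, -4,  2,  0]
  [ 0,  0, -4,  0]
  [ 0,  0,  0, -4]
x^4 + 16*x^3 + 96*x^2 + 256*x + 256

Expanding det(x·I − A) (e.g. by cofactor expansion or by noting that A is similar to its Jordan form J, which has the same characteristic polynomial as A) gives
  χ_A(x) = x^4 + 16*x^3 + 96*x^2 + 256*x + 256
which factors as (x + 4)^4. The eigenvalues (with algebraic multiplicities) are λ = -4 with multiplicity 4.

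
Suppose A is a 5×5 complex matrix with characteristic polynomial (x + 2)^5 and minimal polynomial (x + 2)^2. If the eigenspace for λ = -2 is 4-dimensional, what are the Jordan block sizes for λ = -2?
Block sizes for λ = -2: [2, 1, 1, 1]

Step 1 — from the characteristic polynomial, algebraic multiplicity of λ = -2 is 5. From dim ker(A − (-2)·I) = 4, there are exactly 4 Jordan blocks for λ = -2.
Step 2 — from the minimal polynomial, the factor (x + 2)^2 tells us the largest block for λ = -2 has size 2.
Step 3 — with total size 5, 4 blocks, and largest block 2, the block sizes (in nonincreasing order) are [2, 1, 1, 1].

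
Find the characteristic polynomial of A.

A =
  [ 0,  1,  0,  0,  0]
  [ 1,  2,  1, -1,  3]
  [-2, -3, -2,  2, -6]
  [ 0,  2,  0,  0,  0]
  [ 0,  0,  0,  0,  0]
x^5

Expanding det(x·I − A) (e.g. by cofactor expansion or by noting that A is similar to its Jordan form J, which has the same characteristic polynomial as A) gives
  χ_A(x) = x^5
which factors as x^5. The eigenvalues (with algebraic multiplicities) are λ = 0 with multiplicity 5.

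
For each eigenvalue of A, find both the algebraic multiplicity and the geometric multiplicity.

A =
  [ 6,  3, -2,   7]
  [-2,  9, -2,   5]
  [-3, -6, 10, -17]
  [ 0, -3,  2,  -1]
λ = 6: alg = 4, geom = 2

Step 1 — factor the characteristic polynomial to read off the algebraic multiplicities:
  χ_A(x) = (x - 6)^4

Step 2 — compute geometric multiplicities via the rank-nullity identity g(λ) = n − rank(A − λI):
  rank(A − (6)·I) = 2, so dim ker(A − (6)·I) = n − 2 = 2

Summary:
  λ = 6: algebraic multiplicity = 4, geometric multiplicity = 2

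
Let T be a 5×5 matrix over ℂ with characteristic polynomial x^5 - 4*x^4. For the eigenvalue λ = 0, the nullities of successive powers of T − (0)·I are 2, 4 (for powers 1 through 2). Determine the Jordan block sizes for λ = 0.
Block sizes for λ = 0: [2, 2]

From the dimensions of kernels of powers, the number of Jordan blocks of size at least j is d_j − d_{j−1} where d_j = dim ker(N^j) (with d_0 = 0). Computing the differences gives [2, 2].
The number of blocks of size exactly k is (#blocks of size ≥ k) − (#blocks of size ≥ k + 1), so the partition is: 2 block(s) of size 2.
In nonincreasing order the block sizes are [2, 2].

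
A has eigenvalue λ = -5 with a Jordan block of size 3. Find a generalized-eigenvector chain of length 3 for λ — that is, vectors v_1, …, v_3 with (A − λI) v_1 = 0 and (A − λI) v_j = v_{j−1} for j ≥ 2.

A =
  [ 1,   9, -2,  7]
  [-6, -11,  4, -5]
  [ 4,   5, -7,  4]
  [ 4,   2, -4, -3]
A Jordan chain for λ = -5 of length 3:
v_1 = (2, -4, 2, 4)ᵀ
v_2 = (6, -6, 4, 4)ᵀ
v_3 = (1, 0, 0, 0)ᵀ

Let N = A − (-5)·I. We want v_3 with N^3 v_3 = 0 but N^2 v_3 ≠ 0; then v_{j-1} := N · v_j for j = 3, …, 2.

Pick v_3 = (1, 0, 0, 0)ᵀ.
Then v_2 = N · v_3 = (6, -6, 4, 4)ᵀ.
Then v_1 = N · v_2 = (2, -4, 2, 4)ᵀ.

Sanity check: (A − (-5)·I) v_1 = (0, 0, 0, 0)ᵀ = 0. ✓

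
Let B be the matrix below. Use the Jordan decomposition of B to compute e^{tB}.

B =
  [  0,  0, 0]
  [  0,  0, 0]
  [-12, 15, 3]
e^{tB} =
  [1, 0, 0]
  [0, 1, 0]
  [4 - 4*exp(3*t), 5*exp(3*t) - 5, exp(3*t)]

Strategy: write B = P · J · P⁻¹ where J is a Jordan canonical form, so e^{tB} = P · e^{tJ} · P⁻¹, and e^{tJ} can be computed block-by-block.

B has Jordan form
J =
  [0, 0, 0]
  [0, 0, 0]
  [0, 0, 3]
(up to reordering of blocks).

Per-block formulas:
  For a 1×1 block at λ = 3: exp(t · [3]) = [e^(3t)].
  For a 1×1 block at λ = 0: exp(t · [0]) = [e^(0t)].

After assembling e^{tJ} and conjugating by P, we get:

e^{tB} =
  [1, 0, 0]
  [0, 1, 0]
  [4 - 4*exp(3*t), 5*exp(3*t) - 5, exp(3*t)]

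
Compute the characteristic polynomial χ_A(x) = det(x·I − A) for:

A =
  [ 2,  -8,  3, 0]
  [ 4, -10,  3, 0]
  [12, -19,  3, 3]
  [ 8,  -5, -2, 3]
x^4 + 2*x^3

Expanding det(x·I − A) (e.g. by cofactor expansion or by noting that A is similar to its Jordan form J, which has the same characteristic polynomial as A) gives
  χ_A(x) = x^4 + 2*x^3
which factors as x^3*(x + 2). The eigenvalues (with algebraic multiplicities) are λ = -2 with multiplicity 1, λ = 0 with multiplicity 3.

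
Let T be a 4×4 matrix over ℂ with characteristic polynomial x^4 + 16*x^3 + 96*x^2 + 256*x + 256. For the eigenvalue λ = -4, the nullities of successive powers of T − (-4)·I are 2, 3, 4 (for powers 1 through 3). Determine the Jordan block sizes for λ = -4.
Block sizes for λ = -4: [3, 1]

From the dimensions of kernels of powers, the number of Jordan blocks of size at least j is d_j − d_{j−1} where d_j = dim ker(N^j) (with d_0 = 0). Computing the differences gives [2, 1, 1].
The number of blocks of size exactly k is (#blocks of size ≥ k) − (#blocks of size ≥ k + 1), so the partition is: 1 block(s) of size 1, 1 block(s) of size 3.
In nonincreasing order the block sizes are [3, 1].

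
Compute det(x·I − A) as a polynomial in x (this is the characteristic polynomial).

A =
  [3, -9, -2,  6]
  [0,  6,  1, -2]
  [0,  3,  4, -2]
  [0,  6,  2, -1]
x^4 - 12*x^3 + 54*x^2 - 108*x + 81

Expanding det(x·I − A) (e.g. by cofactor expansion or by noting that A is similar to its Jordan form J, which has the same characteristic polynomial as A) gives
  χ_A(x) = x^4 - 12*x^3 + 54*x^2 - 108*x + 81
which factors as (x - 3)^4. The eigenvalues (with algebraic multiplicities) are λ = 3 with multiplicity 4.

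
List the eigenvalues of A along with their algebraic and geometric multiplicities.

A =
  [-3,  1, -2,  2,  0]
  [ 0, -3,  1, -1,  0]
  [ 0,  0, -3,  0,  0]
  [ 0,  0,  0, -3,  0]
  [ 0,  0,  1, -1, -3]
λ = -3: alg = 5, geom = 3

Step 1 — factor the characteristic polynomial to read off the algebraic multiplicities:
  χ_A(x) = (x + 3)^5

Step 2 — compute geometric multiplicities via the rank-nullity identity g(λ) = n − rank(A − λI):
  rank(A − (-3)·I) = 2, so dim ker(A − (-3)·I) = n − 2 = 3

Summary:
  λ = -3: algebraic multiplicity = 5, geometric multiplicity = 3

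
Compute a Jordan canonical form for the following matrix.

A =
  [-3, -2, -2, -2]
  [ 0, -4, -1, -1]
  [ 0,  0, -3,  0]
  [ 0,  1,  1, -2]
J_2(-3) ⊕ J_1(-3) ⊕ J_1(-3)

The characteristic polynomial is
  det(x·I − A) = x^4 + 12*x^3 + 54*x^2 + 108*x + 81 = (x + 3)^4

Eigenvalues and multiplicities (the geometric multiplicity of λ is n − rank(A − λI), which equals the number of Jordan blocks for λ):
  λ = -3: algebraic multiplicity = 4, geometric multiplicity = 3

Determining the block sizes for each eigenvalue:
  λ = -3: 3 blocks summing to 4 forces exactly one block of size 2 and the rest size 1 → block sizes [2, 1, 1]

Assembling the blocks gives a Jordan form
J =
  [-3,  1,  0,  0]
  [ 0, -3,  0,  0]
  [ 0,  0, -3,  0]
  [ 0,  0,  0, -3]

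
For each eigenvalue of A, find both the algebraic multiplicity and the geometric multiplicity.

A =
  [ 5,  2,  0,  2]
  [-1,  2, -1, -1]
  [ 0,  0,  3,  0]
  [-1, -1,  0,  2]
λ = 3: alg = 4, geom = 2

Step 1 — factor the characteristic polynomial to read off the algebraic multiplicities:
  χ_A(x) = (x - 3)^4

Step 2 — compute geometric multiplicities via the rank-nullity identity g(λ) = n − rank(A − λI):
  rank(A − (3)·I) = 2, so dim ker(A − (3)·I) = n − 2 = 2

Summary:
  λ = 3: algebraic multiplicity = 4, geometric multiplicity = 2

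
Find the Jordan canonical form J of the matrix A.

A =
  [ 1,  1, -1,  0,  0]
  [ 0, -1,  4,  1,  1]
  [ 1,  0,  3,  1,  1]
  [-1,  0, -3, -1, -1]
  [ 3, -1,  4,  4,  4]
J_2(0) ⊕ J_1(0) ⊕ J_2(3)

The characteristic polynomial is
  det(x·I − A) = x^5 - 6*x^4 + 9*x^3 = x^3*(x - 3)^2

Eigenvalues and multiplicities (the geometric multiplicity of λ is n − rank(A − λI), which equals the number of Jordan blocks for λ):
  λ = 0: algebraic multiplicity = 3, geometric multiplicity = 2
  λ = 3: algebraic multiplicity = 2, geometric multiplicity = 1

Determining the block sizes for each eigenvalue:
  λ = 0: 2 blocks summing to 3 forces exactly one block of size 2 and the rest size 1 → block sizes [2, 1]
  λ = 3: one block (gm = 1), so the single block has size am = 2 → block sizes [2]

Assembling the blocks gives a Jordan form
J =
  [0, 1, 0, 0, 0]
  [0, 0, 0, 0, 0]
  [0, 0, 0, 0, 0]
  [0, 0, 0, 3, 1]
  [0, 0, 0, 0, 3]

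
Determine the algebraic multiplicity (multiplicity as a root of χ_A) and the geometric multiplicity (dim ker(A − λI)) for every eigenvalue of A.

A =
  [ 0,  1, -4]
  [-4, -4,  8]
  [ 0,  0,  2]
λ = -2: alg = 2, geom = 1; λ = 2: alg = 1, geom = 1

Step 1 — factor the characteristic polynomial to read off the algebraic multiplicities:
  χ_A(x) = (x - 2)*(x + 2)^2

Step 2 — compute geometric multiplicities via the rank-nullity identity g(λ) = n − rank(A − λI):
  rank(A − (-2)·I) = 2, so dim ker(A − (-2)·I) = n − 2 = 1
  rank(A − (2)·I) = 2, so dim ker(A − (2)·I) = n − 2 = 1

Summary:
  λ = -2: algebraic multiplicity = 2, geometric multiplicity = 1
  λ = 2: algebraic multiplicity = 1, geometric multiplicity = 1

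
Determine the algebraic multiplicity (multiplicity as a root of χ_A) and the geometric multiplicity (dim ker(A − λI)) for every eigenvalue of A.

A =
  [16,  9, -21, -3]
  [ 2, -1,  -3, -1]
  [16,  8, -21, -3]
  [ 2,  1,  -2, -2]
λ = -2: alg = 4, geom = 2

Step 1 — factor the characteristic polynomial to read off the algebraic multiplicities:
  χ_A(x) = (x + 2)^4

Step 2 — compute geometric multiplicities via the rank-nullity identity g(λ) = n − rank(A − λI):
  rank(A − (-2)·I) = 2, so dim ker(A − (-2)·I) = n − 2 = 2

Summary:
  λ = -2: algebraic multiplicity = 4, geometric multiplicity = 2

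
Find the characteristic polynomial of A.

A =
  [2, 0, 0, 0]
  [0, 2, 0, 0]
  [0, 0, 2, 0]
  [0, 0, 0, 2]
x^4 - 8*x^3 + 24*x^2 - 32*x + 16

Expanding det(x·I − A) (e.g. by cofactor expansion or by noting that A is similar to its Jordan form J, which has the same characteristic polynomial as A) gives
  χ_A(x) = x^4 - 8*x^3 + 24*x^2 - 32*x + 16
which factors as (x - 2)^4. The eigenvalues (with algebraic multiplicities) are λ = 2 with multiplicity 4.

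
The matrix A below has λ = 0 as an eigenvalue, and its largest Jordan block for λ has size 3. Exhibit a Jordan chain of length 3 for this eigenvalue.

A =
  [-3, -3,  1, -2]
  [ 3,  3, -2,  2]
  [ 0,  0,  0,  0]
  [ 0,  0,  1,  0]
A Jordan chain for λ = 0 of length 3:
v_1 = (1, -1, 0, 0)ᵀ
v_2 = (1, -2, 0, 1)ᵀ
v_3 = (0, 0, 1, 0)ᵀ

Let N = A − (0)·I. We want v_3 with N^3 v_3 = 0 but N^2 v_3 ≠ 0; then v_{j-1} := N · v_j for j = 3, …, 2.

Pick v_3 = (0, 0, 1, 0)ᵀ.
Then v_2 = N · v_3 = (1, -2, 0, 1)ᵀ.
Then v_1 = N · v_2 = (1, -1, 0, 0)ᵀ.

Sanity check: (A − (0)·I) v_1 = (0, 0, 0, 0)ᵀ = 0. ✓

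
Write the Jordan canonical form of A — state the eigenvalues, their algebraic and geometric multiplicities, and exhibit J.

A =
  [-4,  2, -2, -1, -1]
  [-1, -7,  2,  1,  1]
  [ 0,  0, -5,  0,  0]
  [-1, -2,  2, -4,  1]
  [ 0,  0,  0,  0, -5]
J_2(-5) ⊕ J_1(-5) ⊕ J_1(-5) ⊕ J_1(-5)

The characteristic polynomial is
  det(x·I − A) = x^5 + 25*x^4 + 250*x^3 + 1250*x^2 + 3125*x + 3125 = (x + 5)^5

Eigenvalues and multiplicities (the geometric multiplicity of λ is n − rank(A − λI), which equals the number of Jordan blocks for λ):
  λ = -5: algebraic multiplicity = 5, geometric multiplicity = 4

Determining the block sizes for each eigenvalue:
  λ = -5: 4 blocks summing to 5 forces exactly one block of size 2 and the rest size 1 → block sizes [2, 1, 1, 1]

Assembling the blocks gives a Jordan form
J =
  [-5,  1,  0,  0,  0]
  [ 0, -5,  0,  0,  0]
  [ 0,  0, -5,  0,  0]
  [ 0,  0,  0, -5,  0]
  [ 0,  0,  0,  0, -5]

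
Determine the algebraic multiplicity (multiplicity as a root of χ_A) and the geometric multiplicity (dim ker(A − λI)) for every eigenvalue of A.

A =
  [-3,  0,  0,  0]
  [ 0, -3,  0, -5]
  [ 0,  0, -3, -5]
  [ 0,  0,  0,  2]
λ = -3: alg = 3, geom = 3; λ = 2: alg = 1, geom = 1

Step 1 — factor the characteristic polynomial to read off the algebraic multiplicities:
  χ_A(x) = (x - 2)*(x + 3)^3

Step 2 — compute geometric multiplicities via the rank-nullity identity g(λ) = n − rank(A − λI):
  rank(A − (-3)·I) = 1, so dim ker(A − (-3)·I) = n − 1 = 3
  rank(A − (2)·I) = 3, so dim ker(A − (2)·I) = n − 3 = 1

Summary:
  λ = -3: algebraic multiplicity = 3, geometric multiplicity = 3
  λ = 2: algebraic multiplicity = 1, geometric multiplicity = 1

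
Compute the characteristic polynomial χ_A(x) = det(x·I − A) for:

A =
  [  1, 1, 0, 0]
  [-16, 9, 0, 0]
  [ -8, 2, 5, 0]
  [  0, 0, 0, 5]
x^4 - 20*x^3 + 150*x^2 - 500*x + 625

Expanding det(x·I − A) (e.g. by cofactor expansion or by noting that A is similar to its Jordan form J, which has the same characteristic polynomial as A) gives
  χ_A(x) = x^4 - 20*x^3 + 150*x^2 - 500*x + 625
which factors as (x - 5)^4. The eigenvalues (with algebraic multiplicities) are λ = 5 with multiplicity 4.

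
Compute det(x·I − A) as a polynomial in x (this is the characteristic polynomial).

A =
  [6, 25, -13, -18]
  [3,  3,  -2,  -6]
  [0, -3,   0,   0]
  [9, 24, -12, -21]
x^4 + 12*x^3 + 54*x^2 + 108*x + 81

Expanding det(x·I − A) (e.g. by cofactor expansion or by noting that A is similar to its Jordan form J, which has the same characteristic polynomial as A) gives
  χ_A(x) = x^4 + 12*x^3 + 54*x^2 + 108*x + 81
which factors as (x + 3)^4. The eigenvalues (with algebraic multiplicities) are λ = -3 with multiplicity 4.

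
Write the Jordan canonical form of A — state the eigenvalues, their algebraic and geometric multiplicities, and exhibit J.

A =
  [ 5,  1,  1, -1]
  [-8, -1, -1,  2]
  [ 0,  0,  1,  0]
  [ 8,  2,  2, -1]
J_3(1) ⊕ J_1(1)

The characteristic polynomial is
  det(x·I − A) = x^4 - 4*x^3 + 6*x^2 - 4*x + 1 = (x - 1)^4

Eigenvalues and multiplicities (the geometric multiplicity of λ is n − rank(A − λI), which equals the number of Jordan blocks for λ):
  λ = 1: algebraic multiplicity = 4, geometric multiplicity = 2

Determining the block sizes for each eigenvalue:
  λ = 1: with am = 4 and gm = 2, the partition is not yet determined (e.g. several partitions of 4 into 2 parts exist). Let N = A − (1)·I. Computing rank(N^1) = 2, rank(N^2) = 1, rank(N^3) = 0; the number of blocks of size ≥ j is rank(N^{j−1}) − rank(N^j), giving [2, 1, 1]. So we have 1 block(s) of size 3, 1 block(s) of size 1 → block sizes [3, 1]

Assembling the blocks gives a Jordan form
J =
  [1, 1, 0, 0]
  [0, 1, 1, 0]
  [0, 0, 1, 0]
  [0, 0, 0, 1]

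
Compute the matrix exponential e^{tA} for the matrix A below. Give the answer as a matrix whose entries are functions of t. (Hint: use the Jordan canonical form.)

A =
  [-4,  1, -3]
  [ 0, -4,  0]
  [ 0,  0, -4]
e^{tA} =
  [exp(-4*t), t*exp(-4*t), -3*t*exp(-4*t)]
  [0, exp(-4*t), 0]
  [0, 0, exp(-4*t)]

Strategy: write A = P · J · P⁻¹ where J is a Jordan canonical form, so e^{tA} = P · e^{tJ} · P⁻¹, and e^{tJ} can be computed block-by-block.

A has Jordan form
J =
  [-4,  1,  0]
  [ 0, -4,  0]
  [ 0,  0, -4]
(up to reordering of blocks).

Per-block formulas:
  For a 1×1 block at λ = -4: exp(t · [-4]) = [e^(-4t)].
  For a 2×2 Jordan block J_2(-4): exp(t · J_2(-4)) = e^(-4t)·(I + t·N), where N is the 2×2 nilpotent shift.

After assembling e^{tJ} and conjugating by P, we get:

e^{tA} =
  [exp(-4*t), t*exp(-4*t), -3*t*exp(-4*t)]
  [0, exp(-4*t), 0]
  [0, 0, exp(-4*t)]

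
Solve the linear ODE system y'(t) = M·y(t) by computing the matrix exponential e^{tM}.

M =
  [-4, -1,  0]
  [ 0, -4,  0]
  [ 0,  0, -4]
e^{tM} =
  [exp(-4*t), -t*exp(-4*t), 0]
  [0, exp(-4*t), 0]
  [0, 0, exp(-4*t)]

Strategy: write M = P · J · P⁻¹ where J is a Jordan canonical form, so e^{tM} = P · e^{tJ} · P⁻¹, and e^{tJ} can be computed block-by-block.

M has Jordan form
J =
  [-4,  1,  0]
  [ 0, -4,  0]
  [ 0,  0, -4]
(up to reordering of blocks).

Per-block formulas:
  For a 2×2 Jordan block J_2(-4): exp(t · J_2(-4)) = e^(-4t)·(I + t·N), where N is the 2×2 nilpotent shift.
  For a 1×1 block at λ = -4: exp(t · [-4]) = [e^(-4t)].

After assembling e^{tJ} and conjugating by P, we get:

e^{tM} =
  [exp(-4*t), -t*exp(-4*t), 0]
  [0, exp(-4*t), 0]
  [0, 0, exp(-4*t)]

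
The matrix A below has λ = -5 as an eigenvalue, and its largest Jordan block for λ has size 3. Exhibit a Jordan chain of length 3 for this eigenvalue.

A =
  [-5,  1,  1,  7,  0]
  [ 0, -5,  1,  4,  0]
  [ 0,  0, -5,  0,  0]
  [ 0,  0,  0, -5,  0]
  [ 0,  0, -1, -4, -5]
A Jordan chain for λ = -5 of length 3:
v_1 = (1, 0, 0, 0, 0)ᵀ
v_2 = (1, 1, 0, 0, -1)ᵀ
v_3 = (0, 0, 1, 0, 0)ᵀ

Let N = A − (-5)·I. We want v_3 with N^3 v_3 = 0 but N^2 v_3 ≠ 0; then v_{j-1} := N · v_j for j = 3, …, 2.

Pick v_3 = (0, 0, 1, 0, 0)ᵀ.
Then v_2 = N · v_3 = (1, 1, 0, 0, -1)ᵀ.
Then v_1 = N · v_2 = (1, 0, 0, 0, 0)ᵀ.

Sanity check: (A − (-5)·I) v_1 = (0, 0, 0, 0, 0)ᵀ = 0. ✓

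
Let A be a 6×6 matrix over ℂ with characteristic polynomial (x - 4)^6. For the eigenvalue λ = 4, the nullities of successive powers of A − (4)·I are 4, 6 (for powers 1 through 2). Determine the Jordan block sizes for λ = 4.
Block sizes for λ = 4: [2, 2, 1, 1]

From the dimensions of kernels of powers, the number of Jordan blocks of size at least j is d_j − d_{j−1} where d_j = dim ker(N^j) (with d_0 = 0). Computing the differences gives [4, 2].
The number of blocks of size exactly k is (#blocks of size ≥ k) − (#blocks of size ≥ k + 1), so the partition is: 2 block(s) of size 1, 2 block(s) of size 2.
In nonincreasing order the block sizes are [2, 2, 1, 1].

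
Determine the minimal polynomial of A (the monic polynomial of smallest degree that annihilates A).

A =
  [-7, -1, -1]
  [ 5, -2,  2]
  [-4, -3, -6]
x^3 + 15*x^2 + 75*x + 125

The characteristic polynomial is χ_A(x) = (x + 5)^3, so the eigenvalues are known. The minimal polynomial is
  m_A(x) = Π_λ (x − λ)^{k_λ}
where k_λ is the size of the *largest* Jordan block for λ (equivalently, the smallest k with (A − λI)^k v = 0 for every generalised eigenvector v of λ).

  λ = -5: largest Jordan block has size 3, contributing (x + 5)^3

So m_A(x) = (x + 5)^3 = x^3 + 15*x^2 + 75*x + 125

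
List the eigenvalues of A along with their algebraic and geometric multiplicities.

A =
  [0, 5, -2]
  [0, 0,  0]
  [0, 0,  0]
λ = 0: alg = 3, geom = 2

Step 1 — factor the characteristic polynomial to read off the algebraic multiplicities:
  χ_A(x) = x^3

Step 2 — compute geometric multiplicities via the rank-nullity identity g(λ) = n − rank(A − λI):
  rank(A − (0)·I) = 1, so dim ker(A − (0)·I) = n − 1 = 2

Summary:
  λ = 0: algebraic multiplicity = 3, geometric multiplicity = 2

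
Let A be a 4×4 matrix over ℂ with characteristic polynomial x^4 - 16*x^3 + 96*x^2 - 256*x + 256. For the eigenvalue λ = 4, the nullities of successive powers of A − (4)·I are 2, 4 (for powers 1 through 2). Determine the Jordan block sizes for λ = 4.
Block sizes for λ = 4: [2, 2]

From the dimensions of kernels of powers, the number of Jordan blocks of size at least j is d_j − d_{j−1} where d_j = dim ker(N^j) (with d_0 = 0). Computing the differences gives [2, 2].
The number of blocks of size exactly k is (#blocks of size ≥ k) − (#blocks of size ≥ k + 1), so the partition is: 2 block(s) of size 2.
In nonincreasing order the block sizes are [2, 2].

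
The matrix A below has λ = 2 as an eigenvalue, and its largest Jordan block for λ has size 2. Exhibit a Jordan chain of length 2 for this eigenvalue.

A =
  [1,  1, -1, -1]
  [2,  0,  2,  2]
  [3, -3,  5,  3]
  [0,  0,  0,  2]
A Jordan chain for λ = 2 of length 2:
v_1 = (-1, 2, 3, 0)ᵀ
v_2 = (1, 0, 0, 0)ᵀ

Let N = A − (2)·I. We want v_2 with N^2 v_2 = 0 but N^1 v_2 ≠ 0; then v_{j-1} := N · v_j for j = 2, …, 2.

Pick v_2 = (1, 0, 0, 0)ᵀ.
Then v_1 = N · v_2 = (-1, 2, 3, 0)ᵀ.

Sanity check: (A − (2)·I) v_1 = (0, 0, 0, 0)ᵀ = 0. ✓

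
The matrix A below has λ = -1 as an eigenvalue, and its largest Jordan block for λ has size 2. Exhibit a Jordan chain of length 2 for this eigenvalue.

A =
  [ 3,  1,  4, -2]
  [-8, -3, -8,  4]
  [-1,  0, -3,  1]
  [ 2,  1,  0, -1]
A Jordan chain for λ = -1 of length 2:
v_1 = (4, -8, -1, 2)ᵀ
v_2 = (1, 0, 0, 0)ᵀ

Let N = A − (-1)·I. We want v_2 with N^2 v_2 = 0 but N^1 v_2 ≠ 0; then v_{j-1} := N · v_j for j = 2, …, 2.

Pick v_2 = (1, 0, 0, 0)ᵀ.
Then v_1 = N · v_2 = (4, -8, -1, 2)ᵀ.

Sanity check: (A − (-1)·I) v_1 = (0, 0, 0, 0)ᵀ = 0. ✓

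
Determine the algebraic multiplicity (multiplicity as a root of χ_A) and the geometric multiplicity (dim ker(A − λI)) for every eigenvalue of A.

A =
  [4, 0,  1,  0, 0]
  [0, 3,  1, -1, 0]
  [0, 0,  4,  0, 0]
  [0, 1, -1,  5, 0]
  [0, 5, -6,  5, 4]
λ = 4: alg = 5, geom = 3

Step 1 — factor the characteristic polynomial to read off the algebraic multiplicities:
  χ_A(x) = (x - 4)^5

Step 2 — compute geometric multiplicities via the rank-nullity identity g(λ) = n − rank(A − λI):
  rank(A − (4)·I) = 2, so dim ker(A − (4)·I) = n − 2 = 3

Summary:
  λ = 4: algebraic multiplicity = 5, geometric multiplicity = 3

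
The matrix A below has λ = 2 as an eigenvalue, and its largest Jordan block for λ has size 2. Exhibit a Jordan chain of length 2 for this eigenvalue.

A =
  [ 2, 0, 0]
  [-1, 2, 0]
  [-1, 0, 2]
A Jordan chain for λ = 2 of length 2:
v_1 = (0, -1, -1)ᵀ
v_2 = (1, 0, 0)ᵀ

Let N = A − (2)·I. We want v_2 with N^2 v_2 = 0 but N^1 v_2 ≠ 0; then v_{j-1} := N · v_j for j = 2, …, 2.

Pick v_2 = (1, 0, 0)ᵀ.
Then v_1 = N · v_2 = (0, -1, -1)ᵀ.

Sanity check: (A − (2)·I) v_1 = (0, 0, 0)ᵀ = 0. ✓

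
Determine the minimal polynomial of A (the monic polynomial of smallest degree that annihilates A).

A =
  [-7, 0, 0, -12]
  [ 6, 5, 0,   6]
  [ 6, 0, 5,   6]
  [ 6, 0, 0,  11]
x^2 - 4*x - 5

The characteristic polynomial is χ_A(x) = (x - 5)^3*(x + 1), so the eigenvalues are known. The minimal polynomial is
  m_A(x) = Π_λ (x − λ)^{k_λ}
where k_λ is the size of the *largest* Jordan block for λ (equivalently, the smallest k with (A − λI)^k v = 0 for every generalised eigenvector v of λ).

  λ = -1: largest Jordan block has size 1, contributing (x + 1)
  λ = 5: largest Jordan block has size 1, contributing (x − 5)

So m_A(x) = (x - 5)*(x + 1) = x^2 - 4*x - 5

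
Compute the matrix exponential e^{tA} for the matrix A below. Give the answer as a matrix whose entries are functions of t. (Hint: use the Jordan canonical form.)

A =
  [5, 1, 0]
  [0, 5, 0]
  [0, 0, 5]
e^{tA} =
  [exp(5*t), t*exp(5*t), 0]
  [0, exp(5*t), 0]
  [0, 0, exp(5*t)]

Strategy: write A = P · J · P⁻¹ where J is a Jordan canonical form, so e^{tA} = P · e^{tJ} · P⁻¹, and e^{tJ} can be computed block-by-block.

A has Jordan form
J =
  [5, 1, 0]
  [0, 5, 0]
  [0, 0, 5]
(up to reordering of blocks).

Per-block formulas:
  For a 1×1 block at λ = 5: exp(t · [5]) = [e^(5t)].
  For a 2×2 Jordan block J_2(5): exp(t · J_2(5)) = e^(5t)·(I + t·N), where N is the 2×2 nilpotent shift.

After assembling e^{tJ} and conjugating by P, we get:

e^{tA} =
  [exp(5*t), t*exp(5*t), 0]
  [0, exp(5*t), 0]
  [0, 0, exp(5*t)]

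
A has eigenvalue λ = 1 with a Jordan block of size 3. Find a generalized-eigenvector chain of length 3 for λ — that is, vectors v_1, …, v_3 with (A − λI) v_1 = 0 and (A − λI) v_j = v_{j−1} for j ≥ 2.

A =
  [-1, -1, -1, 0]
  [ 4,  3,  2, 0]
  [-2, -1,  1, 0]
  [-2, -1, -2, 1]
A Jordan chain for λ = 1 of length 3:
v_1 = (2, -4, 0, 4)ᵀ
v_2 = (-2, 4, -2, -2)ᵀ
v_3 = (1, 0, 0, 0)ᵀ

Let N = A − (1)·I. We want v_3 with N^3 v_3 = 0 but N^2 v_3 ≠ 0; then v_{j-1} := N · v_j for j = 3, …, 2.

Pick v_3 = (1, 0, 0, 0)ᵀ.
Then v_2 = N · v_3 = (-2, 4, -2, -2)ᵀ.
Then v_1 = N · v_2 = (2, -4, 0, 4)ᵀ.

Sanity check: (A − (1)·I) v_1 = (0, 0, 0, 0)ᵀ = 0. ✓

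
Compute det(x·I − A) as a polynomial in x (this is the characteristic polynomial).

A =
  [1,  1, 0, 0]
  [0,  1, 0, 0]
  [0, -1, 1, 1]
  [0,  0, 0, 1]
x^4 - 4*x^3 + 6*x^2 - 4*x + 1

Expanding det(x·I − A) (e.g. by cofactor expansion or by noting that A is similar to its Jordan form J, which has the same characteristic polynomial as A) gives
  χ_A(x) = x^4 - 4*x^3 + 6*x^2 - 4*x + 1
which factors as (x - 1)^4. The eigenvalues (with algebraic multiplicities) are λ = 1 with multiplicity 4.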